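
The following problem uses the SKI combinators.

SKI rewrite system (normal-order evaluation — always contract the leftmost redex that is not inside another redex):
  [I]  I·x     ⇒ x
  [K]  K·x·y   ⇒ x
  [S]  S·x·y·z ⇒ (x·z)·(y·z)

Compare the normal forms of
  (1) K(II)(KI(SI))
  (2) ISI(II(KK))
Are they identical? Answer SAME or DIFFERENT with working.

Answer: DIFFERENT — A ⇓ I, B ⇓ SI(KK)

Derivation:
Term A:
  start: K(II)(KI(SI))
  [1] II
  [2] I

Term B:
  start: ISI(II(KK))
  [1] SI(II(KK))
  [2] SI(I(KK))
  [3] SI(KK)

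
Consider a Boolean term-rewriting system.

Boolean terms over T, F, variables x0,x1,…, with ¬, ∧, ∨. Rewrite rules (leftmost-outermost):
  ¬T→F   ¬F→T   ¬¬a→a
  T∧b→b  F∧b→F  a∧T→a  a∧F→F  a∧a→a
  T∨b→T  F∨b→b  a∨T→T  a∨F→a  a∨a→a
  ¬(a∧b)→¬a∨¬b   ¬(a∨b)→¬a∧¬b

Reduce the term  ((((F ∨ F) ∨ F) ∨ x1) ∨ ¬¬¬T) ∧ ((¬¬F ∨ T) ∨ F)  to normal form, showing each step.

  start: ((((F ∨ F) ∨ F) ∨ x1) ∨ ¬¬¬T) ∧ ((¬¬F ∨ T) ∨ F)
  step 1: (((F ∨ F) ∨ x1) ∨ ¬¬¬T) ∧ ((¬¬F ∨ T) ∨ F)
  step 2: ((F ∨ x1) ∨ ¬¬¬T) ∧ ((¬¬F ∨ T) ∨ F)
  step 3: (x1 ∨ ¬¬¬T) ∧ ((¬¬F ∨ T) ∨ F)
  step 4: (x1 ∨ ¬T) ∧ ((¬¬F ∨ T) ∨ F)
  step 5: (x1 ∨ F) ∧ ((¬¬F ∨ T) ∨ F)
  step 6: x1 ∧ ((¬¬F ∨ T) ∨ F)
  step 7: x1 ∧ (¬¬F ∨ T)
  step 8: x1 ∧ T
  step 9: x1

Answer: normal form = x1  (in 9 steps)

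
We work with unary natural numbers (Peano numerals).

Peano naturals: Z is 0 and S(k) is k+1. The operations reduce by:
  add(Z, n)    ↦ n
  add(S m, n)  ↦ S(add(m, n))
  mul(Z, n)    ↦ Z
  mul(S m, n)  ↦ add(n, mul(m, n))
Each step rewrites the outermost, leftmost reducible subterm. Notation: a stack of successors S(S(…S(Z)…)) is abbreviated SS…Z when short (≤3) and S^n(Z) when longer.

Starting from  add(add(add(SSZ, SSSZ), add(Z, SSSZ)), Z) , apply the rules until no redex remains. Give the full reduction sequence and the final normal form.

Answer: normal form = S^8(Z)  (in 19 steps)

Derivation:
  start: add(add(add(SSZ, SSSZ), add(Z, SSSZ)), Z)
  step 1: add(add(S(add(SZ, SSSZ)), add(Z, SSSZ)), Z)
  step 2: add(S(add(add(SZ, SSSZ), add(Z, SSSZ))), Z)
  step 3: S(add(add(add(SZ, SSSZ), add(Z, SSSZ)), Z))
  step 4: S(add(add(S(add(Z, SSSZ)), add(Z, SSSZ)), Z))
  step 5: S(add(S(add(add(Z, SSSZ), add(Z, SSSZ))), Z))
  step 6: S(S(add(add(add(Z, SSSZ), add(Z, SSSZ)), Z)))
  step 7: S(S(add(add(SSSZ, add(Z, SSSZ)), Z)))
  step 8: S(S(add(S(add(SSZ, add(Z, SSSZ))), Z)))
  step 9: S(S(S(add(add(SSZ, add(Z, SSSZ)), Z))))
  step 10: S(S(S(add(S(add(SZ, add(Z, SSSZ))), Z))))
  step 11: S(S(S(S(add(add(SZ, add(Z, SSSZ)), Z)))))
  step 12: S(S(S(S(add(S(add(Z, add(Z, SSSZ))), Z)))))
  step 13: S(S(S(S(S(add(add(Z, add(Z, SSSZ)), Z))))))
  step 14: S(S(S(S(S(add(add(Z, SSSZ), Z))))))
  step 15: S(S(S(S(S(add(SSSZ, Z))))))
  step 16: S(S(S(S(S(S(add(SSZ, Z)))))))
  step 17: S(S(S(S(S(S(S(add(SZ, Z))))))))
  step 18: S(S(S(S(S(S(S(S(add(Z, Z)))))))))
  step 19: S^8(Z)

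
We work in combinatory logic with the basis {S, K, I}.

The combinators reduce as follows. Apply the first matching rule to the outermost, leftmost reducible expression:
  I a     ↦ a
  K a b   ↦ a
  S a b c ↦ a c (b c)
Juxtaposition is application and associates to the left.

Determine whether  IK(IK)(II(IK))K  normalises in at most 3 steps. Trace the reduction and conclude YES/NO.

  start: IK(IK)(II(IK))K
  [1] K(IK)(II(IK))K
  [2] IKK
  [3] KK

Answer: YES — reaches normal form KK in 3 ≤ 3 steps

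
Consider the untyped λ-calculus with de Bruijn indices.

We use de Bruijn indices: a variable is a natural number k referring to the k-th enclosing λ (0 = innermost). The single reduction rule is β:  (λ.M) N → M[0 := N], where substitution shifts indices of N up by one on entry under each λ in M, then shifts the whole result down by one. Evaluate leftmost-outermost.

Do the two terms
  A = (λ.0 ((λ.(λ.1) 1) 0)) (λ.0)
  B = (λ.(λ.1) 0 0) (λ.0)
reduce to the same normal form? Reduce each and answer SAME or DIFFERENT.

Term A:
  start: (λ.0 ((λ.(λ.1) 1) 0)) (λ.0)
  [1] (λ.0) ((λ.(λ.1) (λ.0)) (λ.0))
  [2] (λ.(λ.1) (λ.0)) (λ.0)
  [3] (λ.λ.0) (λ.0)
  [4] λ.0

Term B:
  start: (λ.(λ.1) 0 0) (λ.0)
  [1] (λ.λ.0) (λ.0) (λ.0)
  [2] (λ.0) (λ.0)
  [3] λ.0

Answer: SAME — A ⇓ λ.0, B ⇓ λ.0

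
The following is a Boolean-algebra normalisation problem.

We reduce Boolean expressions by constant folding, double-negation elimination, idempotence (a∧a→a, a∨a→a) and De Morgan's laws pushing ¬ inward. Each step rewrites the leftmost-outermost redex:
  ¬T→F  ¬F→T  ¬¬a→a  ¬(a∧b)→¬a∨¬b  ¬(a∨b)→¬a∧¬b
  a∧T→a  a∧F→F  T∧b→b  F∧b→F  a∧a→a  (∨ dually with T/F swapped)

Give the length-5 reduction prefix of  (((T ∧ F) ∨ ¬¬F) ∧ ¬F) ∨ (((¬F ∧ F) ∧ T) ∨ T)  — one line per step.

Answer: after 5 steps: ((¬F ∧ F) ∧ T) ∨ T

Derivation:
  start: (((T ∧ F) ∨ ¬¬F) ∧ ¬F) ∨ (((¬F ∧ F) ∧ T) ∨ T)
  [1] ((F ∨ ¬¬F) ∧ ¬F) ∨ (((¬F ∧ F) ∧ T) ∨ T)
  [2] (¬¬F ∧ ¬F) ∨ (((¬F ∧ F) ∧ T) ∨ T)
  [3] (F ∧ ¬F) ∨ (((¬F ∧ F) ∧ T) ∨ T)
  [4] F ∨ (((¬F ∧ F) ∧ T) ∨ T)
  [5] ((¬F ∧ F) ∧ T) ∨ T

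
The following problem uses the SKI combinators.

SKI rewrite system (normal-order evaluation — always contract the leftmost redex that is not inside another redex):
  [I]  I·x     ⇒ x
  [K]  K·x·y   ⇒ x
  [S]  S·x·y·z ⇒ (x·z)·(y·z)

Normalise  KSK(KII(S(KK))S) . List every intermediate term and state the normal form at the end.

  start: KSK(KII(S(KK))S)
  step 1: S(KII(S(KK))S)
  step 2: S(I(S(KK))S)
  step 3: S(S(KK)S)

Answer: normal form = S(S(KK)S)  (in 3 steps)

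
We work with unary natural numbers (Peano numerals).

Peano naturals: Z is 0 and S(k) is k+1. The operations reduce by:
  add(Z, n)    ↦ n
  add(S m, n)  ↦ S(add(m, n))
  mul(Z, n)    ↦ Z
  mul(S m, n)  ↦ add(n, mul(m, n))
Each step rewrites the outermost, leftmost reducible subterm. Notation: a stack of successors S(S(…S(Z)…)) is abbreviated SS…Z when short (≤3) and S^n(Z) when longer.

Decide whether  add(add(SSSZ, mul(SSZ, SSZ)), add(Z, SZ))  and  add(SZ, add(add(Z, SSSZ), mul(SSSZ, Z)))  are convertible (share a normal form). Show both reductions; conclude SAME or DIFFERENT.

Term A:
  start: add(add(SSSZ, mul(SSZ, SSZ)), add(Z, SZ))
  [1] add(S(add(SSZ, mul(SSZ, SSZ))), add(Z, SZ))
  [2] S(add(add(SSZ, mul(SSZ, SSZ)), add(Z, SZ)))
  [3] S(add(S(add(SZ, mul(SSZ, SSZ))), add(Z, SZ)))
  [4] S(S(add(add(SZ, mul(SSZ, SSZ)), add(Z, SZ))))
  [5] S(S(add(S(add(Z, mul(SSZ, SSZ))), add(Z, SZ))))
  [6] S(S(S(add(add(Z, mul(SSZ, SSZ)), add(Z, SZ)))))
  [7] S(S(S(add(mul(SSZ, SSZ), add(Z, SZ)))))
  [8] S(S(S(add(add(SSZ, mul(SZ, SSZ)), add(Z, SZ)))))
  [9] S(S(S(add(S(add(SZ, mul(SZ, SSZ))), add(Z, SZ)))))
  [10] S(S(S(S(add(add(SZ, mul(SZ, SSZ)), add(Z, SZ))))))
  [11] S(S(S(S(add(S(add(Z, mul(SZ, SSZ))), add(Z, SZ))))))
  [12] S(S(S(S(S(add(add(Z, mul(SZ, SSZ)), add(Z, SZ)))))))
  [13] S(S(S(S(S(add(mul(SZ, SSZ), add(Z, SZ)))))))
  [14] S(S(S(S(S(add(add(SSZ, mul(Z, SSZ)), add(Z, SZ)))))))
  [15] S(S(S(S(S(add(S(add(SZ, mul(Z, SSZ))), add(Z, SZ)))))))
  [16] S(S(S(S(S(S(add(add(SZ, mul(Z, SSZ)), add(Z, SZ))))))))
  [17] S(S(S(S(S(S(add(S(add(Z, mul(Z, SSZ))), add(Z, SZ))))))))
  [18] S(S(S(S(S(S(S(add(add(Z, mul(Z, SSZ)), add(Z, SZ)))))))))
  [19] S(S(S(S(S(S(S(add(mul(Z, SSZ), add(Z, SZ)))))))))
  [20] S(S(S(S(S(S(S(add(Z, add(Z, SZ)))))))))
  [21] S(S(S(S(S(S(S(add(Z, SZ))))))))
  [22] S^8(Z)

Term B:
  start: add(SZ, add(add(Z, SSSZ), mul(SSSZ, Z)))
  [1] S(add(Z, add(add(Z, SSSZ), mul(SSSZ, Z))))
  [2] S(add(add(Z, SSSZ), mul(SSSZ, Z)))
  [3] S(add(SSSZ, mul(SSSZ, Z)))
  [4] S(S(add(SSZ, mul(SSSZ, Z))))
  [5] S(S(S(add(SZ, mul(SSSZ, Z)))))
  [6] S(S(S(S(add(Z, mul(SSSZ, Z))))))
  [7] S(S(S(S(mul(SSSZ, Z)))))
  [8] S(S(S(S(add(Z, mul(SSZ, Z))))))
  [9] S(S(S(S(mul(SSZ, Z)))))
  [10] S(S(S(S(add(Z, mul(SZ, Z))))))
  [11] S(S(S(S(mul(SZ, Z)))))
  [12] S(S(S(S(add(Z, mul(Z, Z))))))
  [13] S(S(S(S(mul(Z, Z)))))
  [14] S^4(Z)

Answer: DIFFERENT — A ⇓ S^8(Z), B ⇓ S^4(Z)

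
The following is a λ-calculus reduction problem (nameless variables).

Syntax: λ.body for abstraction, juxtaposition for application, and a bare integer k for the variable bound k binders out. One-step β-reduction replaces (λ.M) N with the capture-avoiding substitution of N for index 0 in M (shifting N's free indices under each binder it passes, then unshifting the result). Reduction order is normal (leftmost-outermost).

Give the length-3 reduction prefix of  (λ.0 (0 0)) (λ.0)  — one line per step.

Answer: after 3 steps: λ.0

Reduction:
  start: (λ.0 (0 0)) (λ.0)
  →1  (λ.0) ((λ.0) (λ.0))
  →2  (λ.0) (λ.0)
  →3  λ.0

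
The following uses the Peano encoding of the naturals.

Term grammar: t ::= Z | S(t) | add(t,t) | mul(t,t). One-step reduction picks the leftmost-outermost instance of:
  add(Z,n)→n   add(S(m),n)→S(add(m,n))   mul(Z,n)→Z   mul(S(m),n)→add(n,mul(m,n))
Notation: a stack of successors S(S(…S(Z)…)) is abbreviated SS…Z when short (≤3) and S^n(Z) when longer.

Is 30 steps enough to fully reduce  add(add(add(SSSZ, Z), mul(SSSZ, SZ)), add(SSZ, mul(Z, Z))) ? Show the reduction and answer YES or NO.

Answer: YES — reaches normal form S^8(Z) in 29 ≤ 30 steps

Reduction:
  start: add(add(add(SSSZ, Z), mul(SSSZ, SZ)), add(SSZ, mul(Z, Z)))
  [1] add(add(S(add(SSZ, Z)), mul(SSSZ, SZ)), add(SSZ, mul(Z, Z)))
  [2] add(S(add(add(SSZ, Z), mul(SSSZ, SZ))), add(SSZ, mul(Z, Z)))
  [3] S(add(add(add(SSZ, Z), mul(SSSZ, SZ)), add(SSZ, mul(Z, Z))))
  [4] S(add(add(S(add(SZ, Z)), mul(SSSZ, SZ)), add(SSZ, mul(Z, Z))))
  [5] S(add(S(add(add(SZ, Z), mul(SSSZ, SZ))), add(SSZ, mul(Z, Z))))
  [6] S(S(add(add(add(SZ, Z), mul(SSSZ, SZ)), add(SSZ, mul(Z, Z)))))
  [7] S(S(add(add(S(add(Z, Z)), mul(SSSZ, SZ)), add(SSZ, mul(Z, Z)))))
  [8] S(S(add(S(add(add(Z, Z), mul(SSSZ, SZ))), add(SSZ, mul(Z, Z)))))
  [9] S(S(S(add(add(add(Z, Z), mul(SSSZ, SZ)), add(SSZ, mul(Z, Z))))))
  [10] S(S(S(add(add(Z, mul(SSSZ, SZ)), add(SSZ, mul(Z, Z))))))
  [11] S(S(S(add(mul(SSSZ, SZ), add(SSZ, mul(Z, Z))))))
  [12] S(S(S(add(add(SZ, mul(SSZ, SZ)), add(SSZ, mul(Z, Z))))))
  [13] S(S(S(add(S(add(Z, mul(SSZ, SZ))), add(SSZ, mul(Z, Z))))))
  [14] S(S(S(S(add(add(Z, mul(SSZ, SZ)), add(SSZ, mul(Z, Z)))))))
  [15] S(S(S(S(add(mul(SSZ, SZ), add(SSZ, mul(Z, Z)))))))
  [16] S(S(S(S(add(add(SZ, mul(SZ, SZ)), add(SSZ, mul(Z, Z)))))))
  [17] S(S(S(S(add(S(add(Z, mul(SZ, SZ))), add(SSZ, mul(Z, Z)))))))
  [18] S(S(S(S(S(add(add(Z, mul(SZ, SZ)), add(SSZ, mul(Z, Z))))))))
  [19] S(S(S(S(S(add(mul(SZ, SZ), add(SSZ, mul(Z, Z))))))))
  [20] S(S(S(S(S(add(add(SZ, mul(Z, SZ)), add(SSZ, mul(Z, Z))))))))
  [21] S(S(S(S(S(add(S(add(Z, mul(Z, SZ))), add(SSZ, mul(Z, Z))))))))
  [22] S(S(S(S(S(S(add(add(Z, mul(Z, SZ)), add(SSZ, mul(Z, Z)))))))))
  [23] S(S(S(S(S(S(add(mul(Z, SZ), add(SSZ, mul(Z, Z)))))))))
  [24] S(S(S(S(S(S(add(Z, add(SSZ, mul(Z, Z)))))))))
  [25] S(S(S(S(S(S(add(SSZ, mul(Z, Z))))))))
  [26] S(S(S(S(S(S(S(add(SZ, mul(Z, Z)))))))))
  [27] S(S(S(S(S(S(S(S(add(Z, mul(Z, Z))))))))))
  [28] S(S(S(S(S(S(S(S(mul(Z, Z)))))))))
  [29] S^8(Z)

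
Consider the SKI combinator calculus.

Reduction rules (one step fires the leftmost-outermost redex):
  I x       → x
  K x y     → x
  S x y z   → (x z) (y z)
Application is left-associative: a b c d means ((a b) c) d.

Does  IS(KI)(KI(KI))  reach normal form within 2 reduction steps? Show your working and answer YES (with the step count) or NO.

  start: IS(KI)(KI(KI))
  →1  S(KI)(KI(KI))
  →2  S(KI)I

Answer: YES — reaches normal form S(KI)I in 2 ≤ 2 steps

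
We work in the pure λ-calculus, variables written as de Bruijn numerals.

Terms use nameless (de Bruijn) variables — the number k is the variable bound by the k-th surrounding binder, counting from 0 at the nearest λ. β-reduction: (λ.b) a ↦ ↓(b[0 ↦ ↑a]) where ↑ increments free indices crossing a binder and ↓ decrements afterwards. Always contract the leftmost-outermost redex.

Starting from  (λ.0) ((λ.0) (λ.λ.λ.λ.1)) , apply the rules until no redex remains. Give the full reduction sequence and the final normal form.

  start: (λ.0) ((λ.0) (λ.λ.λ.λ.1))
  [1] (λ.0) (λ.λ.λ.λ.1)
  [2] λ.λ.λ.λ.1

Answer: normal form = λ.λ.λ.λ.1  (in 2 steps)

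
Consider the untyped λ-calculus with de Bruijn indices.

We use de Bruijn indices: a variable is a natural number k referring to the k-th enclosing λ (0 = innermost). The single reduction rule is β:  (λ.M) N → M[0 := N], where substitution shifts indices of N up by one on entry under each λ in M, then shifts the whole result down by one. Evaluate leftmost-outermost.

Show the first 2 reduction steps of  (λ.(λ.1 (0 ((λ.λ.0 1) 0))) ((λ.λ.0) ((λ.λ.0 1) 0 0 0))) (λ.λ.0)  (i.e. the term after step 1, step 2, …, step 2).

  start: (λ.(λ.1 (0 ((λ.λ.0 1) 0))) ((λ.λ.0) ((λ.λ.0 1) 0 0 0))) (λ.λ.0)
  →1  (λ.(λ.λ.0) (0 ((λ.λ.0 1) 0))) ((λ.λ.0) ((λ.λ.0 1) (λ.λ.0) (λ.λ.0) (λ.λ.0)))
  →2  (λ.λ.0) ((λ.λ.0) ((λ.λ.0 1) (λ.λ.0) (λ.λ.0) (λ.λ.0)) ((λ.λ.0 1) ((λ.λ.0) ((λ.λ.0 1) (λ.λ.0) (λ.λ.0) (λ.λ.0)))))

Answer: after 2 steps: (λ.λ.0) ((λ.λ.0) ((λ.λ.0 1) (λ.λ.0) (λ.λ.0) (λ.λ.0)) ((λ.λ.0 1) ((λ.λ.0) ((λ.λ.0 1) (λ.λ.0) (λ.λ.0) (λ.λ.0)))))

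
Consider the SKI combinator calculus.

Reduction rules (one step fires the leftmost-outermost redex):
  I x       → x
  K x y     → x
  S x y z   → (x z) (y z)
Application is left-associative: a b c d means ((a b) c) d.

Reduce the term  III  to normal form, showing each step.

Answer: normal form = I  (in 2 steps)

Derivation:
  start: III
  →1  II
  →2  I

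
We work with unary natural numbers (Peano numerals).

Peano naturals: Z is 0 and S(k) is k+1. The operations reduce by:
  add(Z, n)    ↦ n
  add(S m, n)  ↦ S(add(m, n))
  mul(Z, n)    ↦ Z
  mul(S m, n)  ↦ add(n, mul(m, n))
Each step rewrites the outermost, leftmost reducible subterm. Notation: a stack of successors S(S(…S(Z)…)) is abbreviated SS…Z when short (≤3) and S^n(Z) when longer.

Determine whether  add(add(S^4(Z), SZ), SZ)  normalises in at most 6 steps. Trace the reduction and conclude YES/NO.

Answer: NO — after 6 steps the term is S(S(S(add(add(SZ, SZ), SZ)))), not yet normal

Reduction:
  start: add(add(S^4(Z), SZ), SZ)
  step 1: add(S(add(SSSZ, SZ)), SZ)
  step 2: S(add(add(SSSZ, SZ), SZ))
  step 3: S(add(S(add(SSZ, SZ)), SZ))
  step 4: S(S(add(add(SSZ, SZ), SZ)))
  step 5: S(S(add(S(add(SZ, SZ)), SZ)))
  step 6: S(S(S(add(add(SZ, SZ), SZ))))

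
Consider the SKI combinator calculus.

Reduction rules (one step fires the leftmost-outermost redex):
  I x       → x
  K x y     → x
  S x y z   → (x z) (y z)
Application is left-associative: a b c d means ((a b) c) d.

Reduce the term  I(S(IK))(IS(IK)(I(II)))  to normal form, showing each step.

Answer: normal form = SK(SKI)  (in 6 steps)

Derivation:
  start: I(S(IK))(IS(IK)(I(II)))
  [1] S(IK)(IS(IK)(I(II)))
  [2] SK(IS(IK)(I(II)))
  [3] SK(S(IK)(I(II)))
  [4] SK(SK(I(II)))
  [5] SK(SK(II))
  [6] SK(SKI)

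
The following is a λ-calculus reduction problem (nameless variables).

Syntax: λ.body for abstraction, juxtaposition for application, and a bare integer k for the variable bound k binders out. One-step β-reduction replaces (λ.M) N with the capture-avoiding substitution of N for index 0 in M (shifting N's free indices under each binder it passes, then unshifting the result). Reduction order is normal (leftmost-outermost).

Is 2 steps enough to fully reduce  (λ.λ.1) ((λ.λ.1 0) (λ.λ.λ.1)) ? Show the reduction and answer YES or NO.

  start: (λ.λ.1) ((λ.λ.1 0) (λ.λ.λ.1))
  →1  λ.(λ.λ.1 0) (λ.λ.λ.1)
  →2  λ.λ.(λ.λ.λ.1) 0

Answer: NO — after 2 steps the term is λ.λ.(λ.λ.λ.1) 0, not yet normal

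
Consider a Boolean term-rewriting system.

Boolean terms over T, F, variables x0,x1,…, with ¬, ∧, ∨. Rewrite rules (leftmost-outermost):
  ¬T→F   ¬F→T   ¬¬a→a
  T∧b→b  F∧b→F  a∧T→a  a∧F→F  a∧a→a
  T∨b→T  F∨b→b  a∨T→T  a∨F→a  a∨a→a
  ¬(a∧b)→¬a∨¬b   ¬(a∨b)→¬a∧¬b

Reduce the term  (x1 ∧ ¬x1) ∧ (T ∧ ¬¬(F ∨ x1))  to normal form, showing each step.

  start: (x1 ∧ ¬x1) ∧ (T ∧ ¬¬(F ∨ x1))
  →1  (x1 ∧ ¬x1) ∧ ¬¬(F ∨ x1)
  →2  (x1 ∧ ¬x1) ∧ (F ∨ x1)
  →3  (x1 ∧ ¬x1) ∧ x1

Answer: normal form = (x1 ∧ ¬x1) ∧ x1  (in 3 steps)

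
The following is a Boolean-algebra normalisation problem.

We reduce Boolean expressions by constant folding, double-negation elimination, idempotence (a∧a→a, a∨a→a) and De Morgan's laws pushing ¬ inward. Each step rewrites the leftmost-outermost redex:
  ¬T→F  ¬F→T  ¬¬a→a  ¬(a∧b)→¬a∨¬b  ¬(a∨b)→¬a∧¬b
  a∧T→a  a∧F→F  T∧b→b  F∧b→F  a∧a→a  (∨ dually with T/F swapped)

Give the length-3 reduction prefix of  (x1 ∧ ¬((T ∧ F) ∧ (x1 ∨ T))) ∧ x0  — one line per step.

Answer: after 3 steps: (x1 ∧ ((F ∨ ¬F) ∨ ¬(x1 ∨ T))) ∧ x0

Working:
  start: (x1 ∧ ¬((T ∧ F) ∧ (x1 ∨ T))) ∧ x0
  [1] (x1 ∧ (¬(T ∧ F) ∨ ¬(x1 ∨ T))) ∧ x0
  [2] (x1 ∧ ((¬T ∨ ¬F) ∨ ¬(x1 ∨ T))) ∧ x0
  [3] (x1 ∧ ((F ∨ ¬F) ∨ ¬(x1 ∨ T))) ∧ x0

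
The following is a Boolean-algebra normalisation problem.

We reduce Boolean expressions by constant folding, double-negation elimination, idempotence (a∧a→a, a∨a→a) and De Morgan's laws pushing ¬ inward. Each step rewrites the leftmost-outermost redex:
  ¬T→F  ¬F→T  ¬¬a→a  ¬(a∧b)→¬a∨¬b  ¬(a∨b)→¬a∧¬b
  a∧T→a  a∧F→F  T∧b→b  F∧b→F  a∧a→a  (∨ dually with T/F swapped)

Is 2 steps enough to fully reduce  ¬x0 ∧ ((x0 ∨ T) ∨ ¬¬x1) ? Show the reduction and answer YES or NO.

Answer: NO — after 2 steps the term is ¬x0 ∧ T, not yet normal

Working:
  start: ¬x0 ∧ ((x0 ∨ T) ∨ ¬¬x1)
  [1] ¬x0 ∧ (T ∨ ¬¬x1)
  [2] ¬x0 ∧ T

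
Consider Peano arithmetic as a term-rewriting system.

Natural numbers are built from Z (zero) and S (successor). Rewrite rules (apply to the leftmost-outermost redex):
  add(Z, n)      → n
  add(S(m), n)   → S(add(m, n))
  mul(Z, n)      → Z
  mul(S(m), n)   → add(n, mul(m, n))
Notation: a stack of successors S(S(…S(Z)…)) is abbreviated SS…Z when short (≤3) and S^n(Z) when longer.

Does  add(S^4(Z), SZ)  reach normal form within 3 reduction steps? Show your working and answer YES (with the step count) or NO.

  start: add(S^4(Z), SZ)
  [1] S(add(SSSZ, SZ))
  [2] S(S(add(SSZ, SZ)))
  [3] S(S(S(add(SZ, SZ))))

Answer: NO — after 3 steps the term is S(S(S(add(SZ, SZ)))), not yet normal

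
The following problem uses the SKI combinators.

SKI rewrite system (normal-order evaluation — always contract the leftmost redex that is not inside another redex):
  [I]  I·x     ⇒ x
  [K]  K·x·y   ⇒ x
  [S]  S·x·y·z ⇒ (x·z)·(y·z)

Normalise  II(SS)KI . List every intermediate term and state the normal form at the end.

  start: II(SS)KI
  step 1: I(SS)KI
  step 2: SSKI
  step 3: SI(KI)

Answer: normal form = SI(KI)  (in 3 steps)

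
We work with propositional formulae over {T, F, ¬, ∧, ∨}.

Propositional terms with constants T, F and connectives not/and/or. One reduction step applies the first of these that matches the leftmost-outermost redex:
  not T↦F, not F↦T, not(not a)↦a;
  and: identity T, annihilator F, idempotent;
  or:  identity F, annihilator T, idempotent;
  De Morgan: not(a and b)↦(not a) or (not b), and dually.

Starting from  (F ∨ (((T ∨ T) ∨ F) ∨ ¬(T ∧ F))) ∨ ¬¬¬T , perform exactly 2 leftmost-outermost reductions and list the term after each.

Answer: after 2 steps: ((T ∨ T) ∨ ¬(T ∧ F)) ∨ ¬¬¬T

Derivation:
  start: (F ∨ (((T ∨ T) ∨ F) ∨ ¬(T ∧ F))) ∨ ¬¬¬T
  [1] (((T ∨ T) ∨ F) ∨ ¬(T ∧ F)) ∨ ¬¬¬T
  [2] ((T ∨ T) ∨ ¬(T ∧ F)) ∨ ¬¬¬T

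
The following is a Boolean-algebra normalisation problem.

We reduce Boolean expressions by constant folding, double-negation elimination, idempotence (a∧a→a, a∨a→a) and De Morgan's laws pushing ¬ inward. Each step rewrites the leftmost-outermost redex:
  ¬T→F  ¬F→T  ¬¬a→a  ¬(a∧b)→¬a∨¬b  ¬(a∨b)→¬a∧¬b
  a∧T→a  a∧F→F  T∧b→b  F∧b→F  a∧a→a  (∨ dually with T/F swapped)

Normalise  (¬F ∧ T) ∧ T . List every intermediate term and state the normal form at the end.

Answer: normal form = T  (in 3 steps)

Reduction:
  start: (¬F ∧ T) ∧ T
  [1] ¬F ∧ T
  [2] ¬F
  [3] T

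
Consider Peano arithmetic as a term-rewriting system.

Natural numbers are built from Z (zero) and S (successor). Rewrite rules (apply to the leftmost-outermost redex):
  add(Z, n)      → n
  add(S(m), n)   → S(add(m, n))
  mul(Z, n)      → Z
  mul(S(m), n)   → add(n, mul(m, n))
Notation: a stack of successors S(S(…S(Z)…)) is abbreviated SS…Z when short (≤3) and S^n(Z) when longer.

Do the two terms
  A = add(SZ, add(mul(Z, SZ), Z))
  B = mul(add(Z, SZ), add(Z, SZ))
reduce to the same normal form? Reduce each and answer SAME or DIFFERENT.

Answer: SAME — A ⇓ SZ, B ⇓ SZ

Reduction:
Term A:
  start: add(SZ, add(mul(Z, SZ), Z))
  [1] S(add(Z, add(mul(Z, SZ), Z)))
  [2] S(add(mul(Z, SZ), Z))
  [3] S(add(Z, Z))
  [4] SZ

Term B:
  start: mul(add(Z, SZ), add(Z, SZ))
  [1] mul(SZ, add(Z, SZ))
  [2] add(add(Z, SZ), mul(Z, add(Z, SZ)))
  [3] add(SZ, mul(Z, add(Z, SZ)))
  [4] S(add(Z, mul(Z, add(Z, SZ))))
  [5] S(mul(Z, add(Z, SZ)))
  [6] SZ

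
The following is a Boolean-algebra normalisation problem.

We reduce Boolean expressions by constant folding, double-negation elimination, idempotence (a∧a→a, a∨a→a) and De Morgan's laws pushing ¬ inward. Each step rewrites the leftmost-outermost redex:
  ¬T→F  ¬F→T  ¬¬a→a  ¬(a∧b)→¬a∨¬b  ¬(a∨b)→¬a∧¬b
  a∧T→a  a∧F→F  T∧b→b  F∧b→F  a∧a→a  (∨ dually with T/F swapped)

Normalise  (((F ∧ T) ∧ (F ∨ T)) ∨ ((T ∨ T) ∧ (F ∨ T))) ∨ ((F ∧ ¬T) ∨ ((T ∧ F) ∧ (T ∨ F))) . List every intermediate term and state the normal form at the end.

Answer: normal form = T  (in 7 steps)

Working:
  start: (((F ∧ T) ∧ (F ∨ T)) ∨ ((T ∨ T) ∧ (F ∨ T))) ∨ ((F ∧ ¬T) ∨ ((T ∧ F) ∧ (T ∨ F)))
  [1] ((F ∧ (F ∨ T)) ∨ ((T ∨ T) ∧ (F ∨ T))) ∨ ((F ∧ ¬T) ∨ ((T ∧ F) ∧ (T ∨ F)))
  [2] (F ∨ ((T ∨ T) ∧ (F ∨ T))) ∨ ((F ∧ ¬T) ∨ ((T ∧ F) ∧ (T ∨ F)))
  [3] ((T ∨ T) ∧ (F ∨ T)) ∨ ((F ∧ ¬T) ∨ ((T ∧ F) ∧ (T ∨ F)))
  [4] (T ∧ (F ∨ T)) ∨ ((F ∧ ¬T) ∨ ((T ∧ F) ∧ (T ∨ F)))
  [5] (F ∨ T) ∨ ((F ∧ ¬T) ∨ ((T ∧ F) ∧ (T ∨ F)))
  [6] T ∨ ((F ∧ ¬T) ∨ ((T ∧ F) ∧ (T ∨ F)))
  [7] T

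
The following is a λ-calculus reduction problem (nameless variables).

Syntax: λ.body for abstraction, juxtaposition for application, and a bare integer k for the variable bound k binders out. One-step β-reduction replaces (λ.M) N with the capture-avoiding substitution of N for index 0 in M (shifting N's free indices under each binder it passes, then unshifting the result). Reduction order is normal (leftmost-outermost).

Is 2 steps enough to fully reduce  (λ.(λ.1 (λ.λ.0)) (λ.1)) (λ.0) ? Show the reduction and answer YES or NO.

Answer: NO — after 2 steps the term is (λ.0) (λ.λ.0), not yet normal

Reduction:
  start: (λ.(λ.1 (λ.λ.0)) (λ.1)) (λ.0)
  [1] (λ.(λ.0) (λ.λ.0)) (λ.λ.0)
  [2] (λ.0) (λ.λ.0)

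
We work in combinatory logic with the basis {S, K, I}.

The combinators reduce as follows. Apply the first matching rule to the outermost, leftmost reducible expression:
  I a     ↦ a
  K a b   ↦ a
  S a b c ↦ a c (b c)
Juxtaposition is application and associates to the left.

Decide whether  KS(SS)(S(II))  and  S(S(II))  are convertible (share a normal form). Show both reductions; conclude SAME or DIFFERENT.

Term A:
  start: KS(SS)(S(II))
  →1  S(S(II))
  →2  S(SI)

Term B:
  start: S(S(II))
  →1  S(SI)

Answer: SAME — A ⇓ S(SI), B ⇓ S(SI)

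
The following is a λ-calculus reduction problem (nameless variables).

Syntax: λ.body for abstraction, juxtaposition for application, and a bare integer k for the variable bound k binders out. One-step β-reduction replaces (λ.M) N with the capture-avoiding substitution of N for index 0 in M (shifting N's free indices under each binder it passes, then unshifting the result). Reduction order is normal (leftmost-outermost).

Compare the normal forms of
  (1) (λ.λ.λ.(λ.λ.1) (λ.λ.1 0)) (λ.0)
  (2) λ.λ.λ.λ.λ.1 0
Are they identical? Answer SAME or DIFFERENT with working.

Term A:
  start: (λ.λ.λ.(λ.λ.1) (λ.λ.1 0)) (λ.0)
  step 1: λ.λ.(λ.λ.1) (λ.λ.1 0)
  step 2: λ.λ.λ.λ.λ.1 0

Term B:
  start: λ.λ.λ.λ.λ.1 0

Answer: SAME — A ⇓ λ.λ.λ.λ.λ.1 0, B ⇓ λ.λ.λ.λ.λ.1 0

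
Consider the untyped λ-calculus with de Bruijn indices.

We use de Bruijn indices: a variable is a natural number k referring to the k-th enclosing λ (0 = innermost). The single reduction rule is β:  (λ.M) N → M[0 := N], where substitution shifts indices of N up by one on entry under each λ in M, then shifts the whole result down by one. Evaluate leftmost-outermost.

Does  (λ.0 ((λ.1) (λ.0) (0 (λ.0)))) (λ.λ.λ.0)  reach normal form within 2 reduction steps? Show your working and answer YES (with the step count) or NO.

Answer: YES — reaches normal form λ.λ.0 in 2 ≤ 2 steps

Working:
  start: (λ.0 ((λ.1) (λ.0) (0 (λ.0)))) (λ.λ.λ.0)
  [1] (λ.λ.λ.0) ((λ.λ.λ.λ.0) (λ.0) ((λ.λ.λ.0) (λ.0)))
  [2] λ.λ.0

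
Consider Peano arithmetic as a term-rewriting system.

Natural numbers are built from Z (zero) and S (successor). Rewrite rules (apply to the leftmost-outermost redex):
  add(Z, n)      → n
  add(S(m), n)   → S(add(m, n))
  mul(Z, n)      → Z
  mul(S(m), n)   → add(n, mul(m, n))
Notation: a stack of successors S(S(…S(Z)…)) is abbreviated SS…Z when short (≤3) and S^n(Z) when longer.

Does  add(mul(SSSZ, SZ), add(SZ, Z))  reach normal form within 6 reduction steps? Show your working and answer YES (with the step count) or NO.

  start: add(mul(SSSZ, SZ), add(SZ, Z))
  [1] add(add(SZ, mul(SSZ, SZ)), add(SZ, Z))
  [2] add(S(add(Z, mul(SSZ, SZ))), add(SZ, Z))
  [3] S(add(add(Z, mul(SSZ, SZ)), add(SZ, Z)))
  [4] S(add(mul(SSZ, SZ), add(SZ, Z)))
  [5] S(add(add(SZ, mul(SZ, SZ)), add(SZ, Z)))
  [6] S(add(S(add(Z, mul(SZ, SZ))), add(SZ, Z)))

Answer: NO — after 6 steps the term is S(add(S(add(Z, mul(SZ, SZ))), add(SZ, Z))), not yet normal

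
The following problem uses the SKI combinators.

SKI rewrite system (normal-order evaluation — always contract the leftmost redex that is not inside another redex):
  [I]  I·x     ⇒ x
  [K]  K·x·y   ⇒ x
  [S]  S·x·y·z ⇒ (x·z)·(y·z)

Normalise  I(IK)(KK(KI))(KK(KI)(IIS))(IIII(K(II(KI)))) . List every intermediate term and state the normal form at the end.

  start: I(IK)(KK(KI))(KK(KI)(IIS))(IIII(K(II(KI))))
  →1  IK(KK(KI))(KK(KI)(IIS))(IIII(K(II(KI))))
  →2  K(KK(KI))(KK(KI)(IIS))(IIII(K(II(KI))))
  →3  KK(KI)(IIII(K(II(KI))))
  →4  K(IIII(K(II(KI))))
  →5  K(III(K(II(KI))))
  →6  K(II(K(II(KI))))
  →7  K(I(K(II(KI))))
  →8  K(K(II(KI)))
  →9  K(K(I(KI)))
  →10  K(K(KI))

Answer: normal form = K(K(KI))  (in 10 steps)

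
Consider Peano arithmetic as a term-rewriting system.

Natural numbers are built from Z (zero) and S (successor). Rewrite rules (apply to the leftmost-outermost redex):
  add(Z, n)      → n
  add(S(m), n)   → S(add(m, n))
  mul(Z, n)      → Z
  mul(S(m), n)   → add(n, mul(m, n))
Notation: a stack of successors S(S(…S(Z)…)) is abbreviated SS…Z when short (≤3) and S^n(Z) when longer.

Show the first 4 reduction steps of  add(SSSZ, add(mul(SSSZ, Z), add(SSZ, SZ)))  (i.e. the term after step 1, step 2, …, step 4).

Answer: after 4 steps: S(S(S(add(mul(SSSZ, Z), add(SSZ, SZ)))))

Derivation:
  start: add(SSSZ, add(mul(SSSZ, Z), add(SSZ, SZ)))
  step 1: S(add(SSZ, add(mul(SSSZ, Z), add(SSZ, SZ))))
  step 2: S(S(add(SZ, add(mul(SSSZ, Z), add(SSZ, SZ)))))
  step 3: S(S(S(add(Z, add(mul(SSSZ, Z), add(SSZ, SZ))))))
  step 4: S(S(S(add(mul(SSSZ, Z), add(SSZ, SZ)))))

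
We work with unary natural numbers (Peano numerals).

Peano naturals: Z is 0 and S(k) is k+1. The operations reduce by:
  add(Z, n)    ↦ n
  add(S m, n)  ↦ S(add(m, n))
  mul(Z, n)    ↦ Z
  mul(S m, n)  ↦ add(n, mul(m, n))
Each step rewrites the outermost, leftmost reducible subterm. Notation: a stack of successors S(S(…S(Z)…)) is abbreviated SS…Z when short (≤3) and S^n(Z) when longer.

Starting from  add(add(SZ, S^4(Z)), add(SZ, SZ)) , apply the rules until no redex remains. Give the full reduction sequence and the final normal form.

Answer: normal form = S^7(Z)  (in 10 steps)

Reduction:
  start: add(add(SZ, S^4(Z)), add(SZ, SZ))
  step 1: add(S(add(Z, S^4(Z))), add(SZ, SZ))
  step 2: S(add(add(Z, S^4(Z)), add(SZ, SZ)))
  step 3: S(add(S^4(Z), add(SZ, SZ)))
  step 4: S(S(add(SSSZ, add(SZ, SZ))))
  step 5: S(S(S(add(SSZ, add(SZ, SZ)))))
  step 6: S(S(S(S(add(SZ, add(SZ, SZ))))))
  step 7: S(S(S(S(S(add(Z, add(SZ, SZ)))))))
  step 8: S(S(S(S(S(add(SZ, SZ))))))
  step 9: S(S(S(S(S(S(add(Z, SZ)))))))
  step 10: S^7(Z)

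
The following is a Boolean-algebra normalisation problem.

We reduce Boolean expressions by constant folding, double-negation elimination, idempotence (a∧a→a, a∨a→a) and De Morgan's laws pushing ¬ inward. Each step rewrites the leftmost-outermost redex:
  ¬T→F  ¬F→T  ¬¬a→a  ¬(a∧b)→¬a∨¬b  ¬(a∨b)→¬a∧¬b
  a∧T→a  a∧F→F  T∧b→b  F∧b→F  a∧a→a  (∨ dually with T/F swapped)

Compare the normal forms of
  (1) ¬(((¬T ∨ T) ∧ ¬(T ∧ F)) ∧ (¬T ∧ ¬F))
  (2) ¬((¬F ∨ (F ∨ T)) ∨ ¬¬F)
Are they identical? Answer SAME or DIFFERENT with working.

Answer: DIFFERENT — A ⇓ T, B ⇓ F

Reduction:
Term A:
  start: ¬(((¬T ∨ T) ∧ ¬(T ∧ F)) ∧ (¬T ∧ ¬F))
  step 1: ¬((¬T ∨ T) ∧ ¬(T ∧ F)) ∨ ¬(¬T ∧ ¬F)
  step 2: (¬(¬T ∨ T) ∨ ¬¬(T ∧ F)) ∨ ¬(¬T ∧ ¬F)
  step 3: ((¬¬T ∧ ¬T) ∨ ¬¬(T ∧ F)) ∨ ¬(¬T ∧ ¬F)
  step 4: ((T ∧ ¬T) ∨ ¬¬(T ∧ F)) ∨ ¬(¬T ∧ ¬F)
  step 5: (¬T ∨ ¬¬(T ∧ F)) ∨ ¬(¬T ∧ ¬F)
  step 6: (F ∨ ¬¬(T ∧ F)) ∨ ¬(¬T ∧ ¬F)
  step 7: ¬¬(T ∧ F) ∨ ¬(¬T ∧ ¬F)
  step 8: (T ∧ F) ∨ ¬(¬T ∧ ¬F)
  step 9: F ∨ ¬(¬T ∧ ¬F)
  step 10: ¬(¬T ∧ ¬F)
  step 11: ¬¬T ∨ ¬¬F
  step 12: T ∨ ¬¬F
  step 13: T

Term B:
  start: ¬((¬F ∨ (F ∨ T)) ∨ ¬¬F)
  step 1: ¬(¬F ∨ (F ∨ T)) ∧ ¬¬¬F
  step 2: (¬¬F ∧ ¬(F ∨ T)) ∧ ¬¬¬F
  step 3: (F ∧ ¬(F ∨ T)) ∧ ¬¬¬F
  step 4: F ∧ ¬¬¬F
  step 5: F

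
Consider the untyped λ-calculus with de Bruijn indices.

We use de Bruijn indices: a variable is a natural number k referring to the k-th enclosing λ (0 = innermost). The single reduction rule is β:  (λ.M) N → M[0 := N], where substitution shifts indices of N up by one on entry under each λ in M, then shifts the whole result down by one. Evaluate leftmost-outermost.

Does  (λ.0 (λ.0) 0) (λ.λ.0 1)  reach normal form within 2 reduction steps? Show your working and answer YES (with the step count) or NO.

Answer: NO — after 2 steps the term is (λ.0 (λ.0)) (λ.λ.0 1), not yet normal

Working:
  start: (λ.0 (λ.0) 0) (λ.λ.0 1)
  →1  (λ.λ.0 1) (λ.0) (λ.λ.0 1)
  →2  (λ.0 (λ.0)) (λ.λ.0 1)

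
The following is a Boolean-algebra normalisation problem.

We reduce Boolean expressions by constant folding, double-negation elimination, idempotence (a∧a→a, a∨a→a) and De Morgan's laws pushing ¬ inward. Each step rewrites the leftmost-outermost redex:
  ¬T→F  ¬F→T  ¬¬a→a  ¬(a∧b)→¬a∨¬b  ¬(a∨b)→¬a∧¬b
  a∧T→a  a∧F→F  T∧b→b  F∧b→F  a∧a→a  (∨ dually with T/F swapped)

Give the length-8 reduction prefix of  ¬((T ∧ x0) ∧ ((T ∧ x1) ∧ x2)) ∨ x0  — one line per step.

Answer: after 8 steps: (¬x0 ∨ (¬x1 ∨ ¬x2)) ∨ x0

Derivation:
  start: ¬((T ∧ x0) ∧ ((T ∧ x1) ∧ x2)) ∨ x0
  step 1: (¬(T ∧ x0) ∨ ¬((T ∧ x1) ∧ x2)) ∨ x0
  step 2: ((¬T ∨ ¬x0) ∨ ¬((T ∧ x1) ∧ x2)) ∨ x0
  step 3: ((F ∨ ¬x0) ∨ ¬((T ∧ x1) ∧ x2)) ∨ x0
  step 4: (¬x0 ∨ ¬((T ∧ x1) ∧ x2)) ∨ x0
  step 5: (¬x0 ∨ (¬(T ∧ x1) ∨ ¬x2)) ∨ x0
  step 6: (¬x0 ∨ ((¬T ∨ ¬x1) ∨ ¬x2)) ∨ x0
  step 7: (¬x0 ∨ ((F ∨ ¬x1) ∨ ¬x2)) ∨ x0
  step 8: (¬x0 ∨ (¬x1 ∨ ¬x2)) ∨ x0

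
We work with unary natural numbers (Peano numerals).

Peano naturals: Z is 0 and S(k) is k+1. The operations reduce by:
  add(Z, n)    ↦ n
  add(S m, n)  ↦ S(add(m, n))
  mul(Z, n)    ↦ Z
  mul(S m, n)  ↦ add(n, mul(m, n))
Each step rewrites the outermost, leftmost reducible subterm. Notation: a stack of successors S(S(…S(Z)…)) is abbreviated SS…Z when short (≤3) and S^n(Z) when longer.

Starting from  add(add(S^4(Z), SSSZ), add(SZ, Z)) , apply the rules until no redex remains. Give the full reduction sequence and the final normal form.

Answer: normal form = S^8(Z)  (in 15 steps)

Reduction:
  start: add(add(S^4(Z), SSSZ), add(SZ, Z))
  step 1: add(S(add(SSSZ, SSSZ)), add(SZ, Z))
  step 2: S(add(add(SSSZ, SSSZ), add(SZ, Z)))
  step 3: S(add(S(add(SSZ, SSSZ)), add(SZ, Z)))
  step 4: S(S(add(add(SSZ, SSSZ), add(SZ, Z))))
  step 5: S(S(add(S(add(SZ, SSSZ)), add(SZ, Z))))
  step 6: S(S(S(add(add(SZ, SSSZ), add(SZ, Z)))))
  step 7: S(S(S(add(S(add(Z, SSSZ)), add(SZ, Z)))))
  step 8: S(S(S(S(add(add(Z, SSSZ), add(SZ, Z))))))
  step 9: S(S(S(S(add(SSSZ, add(SZ, Z))))))
  step 10: S(S(S(S(S(add(SSZ, add(SZ, Z)))))))
  step 11: S(S(S(S(S(S(add(SZ, add(SZ, Z))))))))
  step 12: S(S(S(S(S(S(S(add(Z, add(SZ, Z)))))))))
  step 13: S(S(S(S(S(S(S(add(SZ, Z))))))))
  step 14: S(S(S(S(S(S(S(S(add(Z, Z)))))))))
  step 15: S^8(Z)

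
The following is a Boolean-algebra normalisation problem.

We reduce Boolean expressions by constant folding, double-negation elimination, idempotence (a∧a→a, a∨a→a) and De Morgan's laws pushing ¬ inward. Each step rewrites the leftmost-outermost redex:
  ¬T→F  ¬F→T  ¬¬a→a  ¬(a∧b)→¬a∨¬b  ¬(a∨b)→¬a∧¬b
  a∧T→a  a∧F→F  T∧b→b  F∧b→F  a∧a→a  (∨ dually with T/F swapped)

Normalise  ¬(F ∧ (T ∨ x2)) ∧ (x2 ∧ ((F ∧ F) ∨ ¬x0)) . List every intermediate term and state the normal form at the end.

Answer: normal form = x2 ∧ ¬x0  (in 6 steps)

Derivation:
  start: ¬(F ∧ (T ∨ x2)) ∧ (x2 ∧ ((F ∧ F) ∨ ¬x0))
  →1  (¬F ∨ ¬(T ∨ x2)) ∧ (x2 ∧ ((F ∧ F) ∨ ¬x0))
  →2  (T ∨ ¬(T ∨ x2)) ∧ (x2 ∧ ((F ∧ F) ∨ ¬x0))
  →3  T ∧ (x2 ∧ ((F ∧ F) ∨ ¬x0))
  →4  x2 ∧ ((F ∧ F) ∨ ¬x0)
  →5  x2 ∧ (F ∨ ¬x0)
  →6  x2 ∧ ¬x0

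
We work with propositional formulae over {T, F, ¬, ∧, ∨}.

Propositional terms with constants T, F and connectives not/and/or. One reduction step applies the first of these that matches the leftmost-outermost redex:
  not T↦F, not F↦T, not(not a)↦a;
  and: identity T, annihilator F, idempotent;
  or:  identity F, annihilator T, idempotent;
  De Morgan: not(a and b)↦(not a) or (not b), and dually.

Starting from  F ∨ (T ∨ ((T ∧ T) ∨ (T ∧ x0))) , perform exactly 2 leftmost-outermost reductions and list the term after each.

Answer: after 2 steps: T

Working:
  start: F ∨ (T ∨ ((T ∧ T) ∨ (T ∧ x0)))
  step 1: T ∨ ((T ∧ T) ∨ (T ∧ x0))
  step 2: T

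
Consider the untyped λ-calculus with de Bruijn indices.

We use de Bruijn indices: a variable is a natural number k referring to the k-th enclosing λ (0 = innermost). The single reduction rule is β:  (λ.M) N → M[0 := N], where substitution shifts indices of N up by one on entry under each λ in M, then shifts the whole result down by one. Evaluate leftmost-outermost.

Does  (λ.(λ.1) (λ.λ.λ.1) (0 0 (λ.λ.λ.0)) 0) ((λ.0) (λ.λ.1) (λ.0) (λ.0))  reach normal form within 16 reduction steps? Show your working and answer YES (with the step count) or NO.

  start: (λ.(λ.1) (λ.λ.λ.1) (0 0 (λ.λ.λ.0)) 0) ((λ.0) (λ.λ.1) (λ.0) (λ.0))
  [1] (λ.(λ.0) (λ.λ.1) (λ.0) (λ.0)) (λ.λ.λ.1) ((λ.0) (λ.λ.1) (λ.0) (λ.0) ((λ.0) (λ.λ.1) (λ.0) (λ.0)) (λ.λ.λ.0)) ((λ.0) (λ.λ.1) (λ.0) (λ.0))
  [2] (λ.0) (λ.λ.1) (λ.0) (λ.0) ((λ.0) (λ.λ.1) (λ.0) (λ.0) ((λ.0) (λ.λ.1) (λ.0) (λ.0)) (λ.λ.λ.0)) ((λ.0) (λ.λ.1) (λ.0) (λ.0))
  [3] (λ.λ.1) (λ.0) (λ.0) ((λ.0) (λ.λ.1) (λ.0) (λ.0) ((λ.0) (λ.λ.1) (λ.0) (λ.0)) (λ.λ.λ.0)) ((λ.0) (λ.λ.1) (λ.0) (λ.0))
  [4] (λ.λ.0) (λ.0) ((λ.0) (λ.λ.1) (λ.0) (λ.0) ((λ.0) (λ.λ.1) (λ.0) (λ.0)) (λ.λ.λ.0)) ((λ.0) (λ.λ.1) (λ.0) (λ.0))
  [5] (λ.0) ((λ.0) (λ.λ.1) (λ.0) (λ.0) ((λ.0) (λ.λ.1) (λ.0) (λ.0)) (λ.λ.λ.0)) ((λ.0) (λ.λ.1) (λ.0) (λ.0))
  [6] (λ.0) (λ.λ.1) (λ.0) (λ.0) ((λ.0) (λ.λ.1) (λ.0) (λ.0)) (λ.λ.λ.0) ((λ.0) (λ.λ.1) (λ.0) (λ.0))
  [7] (λ.λ.1) (λ.0) (λ.0) ((λ.0) (λ.λ.1) (λ.0) (λ.0)) (λ.λ.λ.0) ((λ.0) (λ.λ.1) (λ.0) (λ.0))
  [8] (λ.λ.0) (λ.0) ((λ.0) (λ.λ.1) (λ.0) (λ.0)) (λ.λ.λ.0) ((λ.0) (λ.λ.1) (λ.0) (λ.0))
  [9] (λ.0) ((λ.0) (λ.λ.1) (λ.0) (λ.0)) (λ.λ.λ.0) ((λ.0) (λ.λ.1) (λ.0) (λ.0))
  [10] (λ.0) (λ.λ.1) (λ.0) (λ.0) (λ.λ.λ.0) ((λ.0) (λ.λ.1) (λ.0) (λ.0))
  [11] (λ.λ.1) (λ.0) (λ.0) (λ.λ.λ.0) ((λ.0) (λ.λ.1) (λ.0) (λ.0))
  [12] (λ.λ.0) (λ.0) (λ.λ.λ.0) ((λ.0) (λ.λ.1) (λ.0) (λ.0))
  [13] (λ.0) (λ.λ.λ.0) ((λ.0) (λ.λ.1) (λ.0) (λ.0))
  [14] (λ.λ.λ.0) ((λ.0) (λ.λ.1) (λ.0) (λ.0))
  [15] λ.λ.0

Answer: YES — reaches normal form λ.λ.0 in 15 ≤ 16 steps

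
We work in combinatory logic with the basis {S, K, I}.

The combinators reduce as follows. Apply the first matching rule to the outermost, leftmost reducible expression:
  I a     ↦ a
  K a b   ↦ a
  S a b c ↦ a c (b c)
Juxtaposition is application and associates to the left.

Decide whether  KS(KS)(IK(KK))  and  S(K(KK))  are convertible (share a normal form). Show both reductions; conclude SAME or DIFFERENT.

Answer: SAME — A ⇓ S(K(KK)), B ⇓ S(K(KK))

Reduction:
Term A:
  start: KS(KS)(IK(KK))
  step 1: S(IK(KK))
  step 2: S(K(KK))

Term B:
  start: S(K(KK))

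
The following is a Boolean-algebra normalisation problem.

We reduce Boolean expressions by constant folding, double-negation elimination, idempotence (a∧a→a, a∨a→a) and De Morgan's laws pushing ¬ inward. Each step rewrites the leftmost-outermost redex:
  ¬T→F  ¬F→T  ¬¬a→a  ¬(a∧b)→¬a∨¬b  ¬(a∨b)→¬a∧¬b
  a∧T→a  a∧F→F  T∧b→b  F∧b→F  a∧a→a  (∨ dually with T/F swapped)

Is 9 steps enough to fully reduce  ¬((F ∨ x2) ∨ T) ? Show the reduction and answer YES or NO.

  start: ¬((F ∨ x2) ∨ T)
  step 1: ¬(F ∨ x2) ∧ ¬T
  step 2: (¬F ∧ ¬x2) ∧ ¬T
  step 3: (T ∧ ¬x2) ∧ ¬T
  step 4: ¬x2 ∧ ¬T
  step 5: ¬x2 ∧ F
  step 6: F

Answer: YES — reaches normal form F in 6 ≤ 9 steps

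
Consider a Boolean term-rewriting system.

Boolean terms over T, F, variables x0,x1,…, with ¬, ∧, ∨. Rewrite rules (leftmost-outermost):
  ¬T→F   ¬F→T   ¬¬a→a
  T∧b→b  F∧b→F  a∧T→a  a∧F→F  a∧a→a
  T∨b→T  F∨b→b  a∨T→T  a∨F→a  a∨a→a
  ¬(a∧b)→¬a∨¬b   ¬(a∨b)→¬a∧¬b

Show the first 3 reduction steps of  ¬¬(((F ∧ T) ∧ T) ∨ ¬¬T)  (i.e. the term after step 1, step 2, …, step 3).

Answer: after 3 steps: F ∨ ¬¬T

Derivation:
  start: ¬¬(((F ∧ T) ∧ T) ∨ ¬¬T)
  →1  ((F ∧ T) ∧ T) ∨ ¬¬T
  →2  (F ∧ T) ∨ ¬¬T
  →3  F ∨ ¬¬T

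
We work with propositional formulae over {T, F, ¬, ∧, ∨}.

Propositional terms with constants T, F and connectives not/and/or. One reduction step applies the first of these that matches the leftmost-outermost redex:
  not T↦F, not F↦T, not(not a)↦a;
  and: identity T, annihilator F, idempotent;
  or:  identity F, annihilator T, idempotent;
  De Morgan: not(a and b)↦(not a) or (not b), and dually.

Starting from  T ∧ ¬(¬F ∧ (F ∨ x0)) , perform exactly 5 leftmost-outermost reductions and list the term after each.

Answer: after 5 steps: ¬F ∧ ¬x0

Derivation:
  start: T ∧ ¬(¬F ∧ (F ∨ x0))
  →1  ¬(¬F ∧ (F ∨ x0))
  →2  ¬¬F ∨ ¬(F ∨ x0)
  →3  F ∨ ¬(F ∨ x0)
  →4  ¬(F ∨ x0)
  →5  ¬F ∧ ¬x0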